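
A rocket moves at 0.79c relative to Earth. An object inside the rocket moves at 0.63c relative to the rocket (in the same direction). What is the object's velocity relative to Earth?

u = (u' + v)/(1 + u'v/c²)
Numerator: 0.63 + 0.79 = 1.42
Denominator: 1 + 0.4977 = 1.4977
u = 1.42/1.4977 = 0.9481c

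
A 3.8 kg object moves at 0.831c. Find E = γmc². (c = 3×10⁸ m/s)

γ = 1/√(1 - 0.831²) = 1.7977
mc² = 3.8 × (3×10⁸)² = 3.420×10¹⁷ J
E = γmc² = 1.7977 × 3.420×10¹⁷ = 6.148×10¹⁷ J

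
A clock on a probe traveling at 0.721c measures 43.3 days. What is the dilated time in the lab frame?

Proper time Δt₀ = 43.3 days
γ = 1/√(1 - 0.721²) = 1.4431
Δt = γΔt₀ = 1.4431 × 43.3 = 62.49 days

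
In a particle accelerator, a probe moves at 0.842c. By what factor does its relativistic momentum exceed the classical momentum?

p_rel = γmv, p_class = mv
Ratio = γ = 1/√(1 - 0.842²)
= 1/√(0.291036) = 1.854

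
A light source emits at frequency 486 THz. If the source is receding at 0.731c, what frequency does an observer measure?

β = v/c = 0.731
(1-β)/(1+β) = 0.269/1.731 = 0.1554
Doppler factor = √(0.1554) = 0.3942
f_obs = 486 × 0.3942 = 191.6 THz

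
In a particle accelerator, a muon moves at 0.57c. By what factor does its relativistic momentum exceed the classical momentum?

p_rel = γmv, p_class = mv
Ratio = γ = 1/√(1 - 0.57²)
= 1/√(0.6751) = 1.217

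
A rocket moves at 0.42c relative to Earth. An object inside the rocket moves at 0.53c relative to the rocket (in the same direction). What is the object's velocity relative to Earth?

u = (u' + v)/(1 + u'v/c²)
Numerator: 0.53 + 0.42 = 0.95
Denominator: 1 + 0.2226 = 1.2226
u = 0.95/1.2226 = 0.7770c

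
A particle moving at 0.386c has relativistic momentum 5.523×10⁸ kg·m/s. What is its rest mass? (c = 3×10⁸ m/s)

γ = 1/√(1 - 0.386²) = 1.084
v = 0.386 × 3×10⁸ = 1.158×10⁸ m/s
m = p/(γv) = 5.523×10⁸/(1.084 × 1.158×10⁸) = 4.400 kg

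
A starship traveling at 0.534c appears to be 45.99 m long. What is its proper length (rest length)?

Contracted length L = 45.99 m
γ = 1/√(1 - 0.534²) = 1.18275
L₀ = γL = 1.18275 × 45.99 = 54.39 m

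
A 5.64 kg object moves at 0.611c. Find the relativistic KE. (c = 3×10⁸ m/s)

γ = 1/√(1 - 0.611²) = 1.2632
γ - 1 = 0.2632
KE = (γ-1)mc² = 0.2632 × 5.64 × (3×10⁸)² = 1.336×10¹⁷ J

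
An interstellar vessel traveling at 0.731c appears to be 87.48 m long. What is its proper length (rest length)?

Contracted length L = 87.48 m
γ = 1/√(1 - 0.731²) = 1.465
L₀ = γL = 1.465 × 87.48 = 128.2 m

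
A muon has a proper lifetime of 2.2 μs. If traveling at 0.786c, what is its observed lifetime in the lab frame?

Proper lifetime τ₀ = 2.2 μs
γ = 1/√(1 - 0.786²) = 1.6175
τ = γτ₀ = 1.6175 × 2.2 μs = 3.559 μs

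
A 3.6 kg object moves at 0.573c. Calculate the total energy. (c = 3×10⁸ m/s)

γ = 1/√(1 - 0.573²) = 1.220
mc² = 3.6 × (3×10⁸)² = 3.240×10¹⁷ J
E = γmc² = 1.220 × 3.240×10¹⁷ = 3.953×10¹⁷ J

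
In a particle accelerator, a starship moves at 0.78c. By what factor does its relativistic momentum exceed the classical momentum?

p_rel = γmv, p_class = mv
Ratio = γ = 1/√(1 - 0.78²)
= 1/√(0.3916) = 1.598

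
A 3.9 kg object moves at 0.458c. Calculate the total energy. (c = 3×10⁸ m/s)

γ = 1/√(1 - 0.458²) = 1.1249
mc² = 3.9 × (3×10⁸)² = 3.510×10¹⁷ J
E = γmc² = 1.1249 × 3.510×10¹⁷ = 3.948×10¹⁷ J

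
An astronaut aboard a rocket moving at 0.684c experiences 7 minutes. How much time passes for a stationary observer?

Proper time Δt₀ = 7 minutes
γ = 1/√(1 - 0.684²) = 1.3708
Δt = γΔt₀ = 1.3708 × 7 = 9.596 minutes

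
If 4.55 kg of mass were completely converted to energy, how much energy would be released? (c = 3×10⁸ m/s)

Using E = mc²:
c² = (3×10⁸)² = 9×10¹⁶ m²/s²
E = 4.55 × 9×10¹⁶ = 4.095×10¹⁷ J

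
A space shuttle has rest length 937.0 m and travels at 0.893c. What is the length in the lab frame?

Proper length L₀ = 937.0 m
γ = 1/√(1 - 0.893²) = 2.222
L = L₀/γ = 937.0/2.222 = 421.7 m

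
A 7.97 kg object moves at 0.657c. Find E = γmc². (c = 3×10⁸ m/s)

γ = 1/√(1 - 0.657²) = 1.3265
mc² = 7.97 × (3×10⁸)² = 7.173×10¹⁷ J
E = γmc² = 1.3265 × 7.173×10¹⁷ = 9.515×10¹⁷ J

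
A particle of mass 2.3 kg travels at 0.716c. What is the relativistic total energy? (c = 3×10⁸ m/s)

γ = 1/√(1 - 0.716²) = 1.4325
mc² = 2.3 × (3×10⁸)² = 2.070×10¹⁷ J
E = γmc² = 1.4325 × 2.070×10¹⁷ = 2.965×10¹⁷ J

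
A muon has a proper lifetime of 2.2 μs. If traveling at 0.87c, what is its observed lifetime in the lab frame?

Proper lifetime τ₀ = 2.2 μs
γ = 1/√(1 - 0.87²) = 2.028
τ = γτ₀ = 2.028 × 2.2 μs = 4.462 μs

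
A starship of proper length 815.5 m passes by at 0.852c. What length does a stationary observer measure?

Proper length L₀ = 815.5 m
γ = 1/√(1 - 0.852²) = 1.9101
L = L₀/γ = 815.5/1.9101 = 426.9 m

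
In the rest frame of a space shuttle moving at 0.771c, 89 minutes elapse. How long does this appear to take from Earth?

Proper time Δt₀ = 89 minutes
γ = 1/√(1 - 0.771²) = 1.5703
Δt = γΔt₀ = 1.5703 × 89 = 139.8 minutes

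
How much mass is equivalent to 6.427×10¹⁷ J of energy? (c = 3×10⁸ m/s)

From E = mc², we get m = E/c²
c² = (3×10⁸)² = 9×10¹⁶ m²/s²
m = 6.427×10¹⁷ / 9×10¹⁶ = 7.141 kg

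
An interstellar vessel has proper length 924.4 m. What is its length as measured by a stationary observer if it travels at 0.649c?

Proper length L₀ = 924.4 m
γ = 1/√(1 - 0.649²) = 1.3144
L = L₀/γ = 924.4/1.3144 = 703.3 m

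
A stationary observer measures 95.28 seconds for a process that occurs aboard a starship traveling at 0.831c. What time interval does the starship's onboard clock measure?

Dilated time Δt = 95.28 seconds
γ = 1/√(1 - 0.831²) = 1.7977
Δt₀ = Δt/γ = 95.28/1.7977 = 53.00 seconds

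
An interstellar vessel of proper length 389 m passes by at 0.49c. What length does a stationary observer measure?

Proper length L₀ = 389 m
γ = 1/√(1 - 0.49²) = 1.147
L = L₀/γ = 389/1.147 = 339.1 m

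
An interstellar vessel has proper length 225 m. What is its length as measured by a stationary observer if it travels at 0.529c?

Proper length L₀ = 225 m
γ = 1/√(1 - 0.529²) = 1.1784
L = L₀/γ = 225/1.1784 = 190.9 m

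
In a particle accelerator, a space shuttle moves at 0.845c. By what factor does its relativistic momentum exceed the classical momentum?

p_rel = γmv, p_class = mv
Ratio = γ = 1/√(1 - 0.845²)
= 1/√(0.285975) = 1.870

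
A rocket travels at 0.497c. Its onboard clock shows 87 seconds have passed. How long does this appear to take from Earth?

Proper time Δt₀ = 87 seconds
γ = 1/√(1 - 0.497²) = 1.1524
Δt = γΔt₀ = 1.1524 × 87 = 100.3 seconds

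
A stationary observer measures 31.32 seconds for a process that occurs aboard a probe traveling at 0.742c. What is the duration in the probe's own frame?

Dilated time Δt = 31.32 seconds
γ = 1/√(1 - 0.742²) = 1.4916
Δt₀ = Δt/γ = 31.32/1.4916 = 21.00 seconds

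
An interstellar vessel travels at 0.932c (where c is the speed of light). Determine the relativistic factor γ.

v/c = 0.932, so (v/c)² = 0.868624
1 - (v/c)² = 0.131376
γ = 1/√(0.131376) = 2.759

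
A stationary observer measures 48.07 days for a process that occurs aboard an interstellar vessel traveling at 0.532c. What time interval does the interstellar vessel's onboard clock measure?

Dilated time Δt = 48.07 days
γ = 1/√(1 - 0.532²) = 1.181
Δt₀ = Δt/γ = 48.07/1.181 = 40.70 days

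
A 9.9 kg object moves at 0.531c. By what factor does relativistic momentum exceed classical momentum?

p_rel = γmv, p_class = mv
Ratio = γ = 1/√(1 - 0.531²) = 1.180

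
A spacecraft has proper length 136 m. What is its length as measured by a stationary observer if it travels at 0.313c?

Proper length L₀ = 136 m
γ = 1/√(1 - 0.313²) = 1.053
L = L₀/γ = 136/1.053 = 129.2 m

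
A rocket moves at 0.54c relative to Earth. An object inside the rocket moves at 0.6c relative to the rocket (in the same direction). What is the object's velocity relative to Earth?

u = (u' + v)/(1 + u'v/c²)
Numerator: 0.6 + 0.54 = 1.14
Denominator: 1 + 0.324 = 1.324
u = 1.14/1.324 = 0.8610c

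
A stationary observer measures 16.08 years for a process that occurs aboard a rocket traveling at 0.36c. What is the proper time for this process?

Dilated time Δt = 16.08 years
γ = 1/√(1 - 0.36²) = 1.072
Δt₀ = Δt/γ = 16.08/1.072 = 15.00 years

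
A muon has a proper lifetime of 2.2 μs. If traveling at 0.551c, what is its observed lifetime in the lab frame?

Proper lifetime τ₀ = 2.2 μs
γ = 1/√(1 - 0.551²) = 1.198
τ = γτ₀ = 1.198 × 2.2 μs = 2.636 μs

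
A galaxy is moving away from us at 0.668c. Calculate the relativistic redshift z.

β = 0.668
(1+β)/(1-β) = 1.668/0.332 = 5.024
√(5.024) = 2.241
z = 2.241 - 1 = 1.241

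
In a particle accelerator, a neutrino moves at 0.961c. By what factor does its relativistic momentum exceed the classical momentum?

p_rel = γmv, p_class = mv
Ratio = γ = 1/√(1 - 0.961²)
= 1/√(0.076479) = 3.616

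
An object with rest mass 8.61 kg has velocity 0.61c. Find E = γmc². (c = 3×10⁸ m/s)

γ = 1/√(1 - 0.61²) = 1.262
mc² = 8.61 × (3×10⁸)² = 7.749×10¹⁷ J
E = γmc² = 1.262 × 7.749×10¹⁷ = 9.779×10¹⁷ J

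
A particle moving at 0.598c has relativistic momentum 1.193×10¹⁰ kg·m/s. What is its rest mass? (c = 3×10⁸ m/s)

γ = 1/√(1 - 0.598²) = 1.2477
v = 0.598 × 3×10⁸ = 1.794×10⁸ m/s
m = p/(γv) = 1.193×10¹⁰/(1.2477 × 1.794×10⁸) = 53.30 kg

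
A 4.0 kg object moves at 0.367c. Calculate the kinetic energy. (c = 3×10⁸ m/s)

γ = 1/√(1 - 0.367²) = 1.07501
γ - 1 = 0.07501
KE = (γ-1)mc² = 0.07501 × 4.0 × (3×10⁸)² = 2.700×10¹⁶ J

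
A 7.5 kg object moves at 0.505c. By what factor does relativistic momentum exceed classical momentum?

p_rel = γmv, p_class = mv
Ratio = γ = 1/√(1 - 0.505²) = 1.159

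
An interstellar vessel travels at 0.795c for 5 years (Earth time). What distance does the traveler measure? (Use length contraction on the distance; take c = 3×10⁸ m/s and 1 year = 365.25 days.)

Earth distance: d = v × t = 0.795c × 5 yr = 3.7632×10¹⁶ m
γ = 1.6485
d' = d/γ = 3.7632×10¹⁶/1.6485 = 2.283×10¹⁶ m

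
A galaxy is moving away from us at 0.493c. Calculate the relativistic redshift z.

β = 0.493
(1+β)/(1-β) = 1.493/0.507 = 2.945
√(2.945) = 1.716
z = 1.716 - 1 = 0.7160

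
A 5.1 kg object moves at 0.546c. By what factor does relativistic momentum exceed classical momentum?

p_rel = γmv, p_class = mv
Ratio = γ = 1/√(1 - 0.546²) = 1.194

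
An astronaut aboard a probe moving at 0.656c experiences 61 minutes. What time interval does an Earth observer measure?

Proper time Δt₀ = 61 minutes
γ = 1/√(1 - 0.656²) = 1.3249
Δt = γΔt₀ = 1.3249 × 61 = 80.82 minutes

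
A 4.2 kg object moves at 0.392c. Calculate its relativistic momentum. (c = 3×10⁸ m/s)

γ = 1/√(1 - 0.392²) = 1.087
v = 0.392 × 3×10⁸ = 1.176×10⁸ m/s
p = γmv = 1.087 × 4.2 × 1.176×10⁸ = 5.369×10⁸ kg·m/s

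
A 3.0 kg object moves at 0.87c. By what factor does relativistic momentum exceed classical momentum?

p_rel = γmv, p_class = mv
Ratio = γ = 1/√(1 - 0.87²) = 2.028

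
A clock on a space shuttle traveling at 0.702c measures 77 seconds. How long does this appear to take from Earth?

Proper time Δt₀ = 77 seconds
γ = 1/√(1 - 0.702²) = 1.404
Δt = γΔt₀ = 1.404 × 77 = 108.1 seconds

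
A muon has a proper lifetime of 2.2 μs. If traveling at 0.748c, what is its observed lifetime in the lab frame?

Proper lifetime τ₀ = 2.2 μs
γ = 1/√(1 - 0.748²) = 1.507
τ = γτ₀ = 1.507 × 2.2 μs = 3.315 μs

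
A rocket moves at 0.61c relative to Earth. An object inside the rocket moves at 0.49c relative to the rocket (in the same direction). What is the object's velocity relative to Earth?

u = (u' + v)/(1 + u'v/c²)
Numerator: 0.49 + 0.61 = 1.1
Denominator: 1 + 0.2989 = 1.2989
u = 1.1/1.2989 = 0.8469c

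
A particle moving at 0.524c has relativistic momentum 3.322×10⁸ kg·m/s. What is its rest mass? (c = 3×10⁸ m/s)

γ = 1/√(1 - 0.524²) = 1.174
v = 0.524 × 3×10⁸ = 1.572×10⁸ m/s
m = p/(γv) = 3.322×10⁸/(1.174 × 1.572×10⁸) = 1.800 kg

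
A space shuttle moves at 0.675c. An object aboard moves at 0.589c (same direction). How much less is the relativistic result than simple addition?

Classical: u' + v = 0.589 + 0.675 = 1.264c
Relativistic: u = (0.589 + 0.675)/(1 + 0.397575) = 1.264/1.397575 = 0.9044c
Difference: 1.264 - 0.9044 = 0.3596c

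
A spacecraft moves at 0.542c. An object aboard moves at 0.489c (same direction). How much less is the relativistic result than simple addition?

Classical: u' + v = 0.489 + 0.542 = 1.031c
Relativistic: u = (0.489 + 0.542)/(1 + 0.265038) = 1.031/1.265038 = 0.8150c
Difference: 1.031 - 0.8150 = 0.2160c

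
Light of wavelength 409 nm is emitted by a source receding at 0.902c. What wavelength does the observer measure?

β = 0.902
Wavelength Doppler factor = √(1.902/0.098) = √(19.408) = 4.405
λ_obs = 409 × 4.405 = 1802 nm (redshift)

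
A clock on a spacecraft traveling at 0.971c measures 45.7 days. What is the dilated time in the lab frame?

Proper time Δt₀ = 45.7 days
γ = 1/√(1 - 0.971²) = 4.1827
Δt = γΔt₀ = 4.1827 × 45.7 = 191.1 days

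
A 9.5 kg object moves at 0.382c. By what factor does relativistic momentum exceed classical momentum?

p_rel = γmv, p_class = mv
Ratio = γ = 1/√(1 - 0.382²) = 1.082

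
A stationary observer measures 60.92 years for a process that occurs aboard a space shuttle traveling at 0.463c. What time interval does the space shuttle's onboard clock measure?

Dilated time Δt = 60.92 years
γ = 1/√(1 - 0.463²) = 1.1282
Δt₀ = Δt/γ = 60.92/1.1282 = 54.00 years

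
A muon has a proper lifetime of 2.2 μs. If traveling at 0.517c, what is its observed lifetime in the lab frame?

Proper lifetime τ₀ = 2.2 μs
γ = 1/√(1 - 0.517²) = 1.168
τ = γτ₀ = 1.168 × 2.2 μs = 2.570 μs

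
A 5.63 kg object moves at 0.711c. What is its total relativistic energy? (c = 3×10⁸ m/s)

γ = 1/√(1 - 0.711²) = 1.4221
mc² = 5.63 × (3×10⁸)² = 5.067×10¹⁷ J
E = γmc² = 1.4221 × 5.067×10¹⁷ = 7.206×10¹⁷ J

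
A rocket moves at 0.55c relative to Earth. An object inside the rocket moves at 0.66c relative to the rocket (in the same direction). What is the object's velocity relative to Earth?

u = (u' + v)/(1 + u'v/c²)
Numerator: 0.66 + 0.55 = 1.21
Denominator: 1 + 0.363 = 1.363
u = 1.21/1.363 = 0.8877c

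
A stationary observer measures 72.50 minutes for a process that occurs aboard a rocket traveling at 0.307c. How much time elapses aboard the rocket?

Dilated time Δt = 72.50 minutes
γ = 1/√(1 - 0.307²) = 1.0507
Δt₀ = Δt/γ = 72.50/1.0507 = 69.00 minutes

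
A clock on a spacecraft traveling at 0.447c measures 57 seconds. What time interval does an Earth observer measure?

Proper time Δt₀ = 57 seconds
γ = 1/√(1 - 0.447²) = 1.1179
Δt = γΔt₀ = 1.1179 × 57 = 63.72 seconds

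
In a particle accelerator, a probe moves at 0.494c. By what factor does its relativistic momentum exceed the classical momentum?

p_rel = γmv, p_class = mv
Ratio = γ = 1/√(1 - 0.494²)
= 1/√(0.755964) = 1.150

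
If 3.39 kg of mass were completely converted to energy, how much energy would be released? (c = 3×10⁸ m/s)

Using E = mc²:
c² = (3×10⁸)² = 9×10¹⁶ m²/s²
E = 3.39 × 9×10¹⁶ = 3.051×10¹⁷ J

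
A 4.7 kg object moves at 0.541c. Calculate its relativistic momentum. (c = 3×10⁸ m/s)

γ = 1/√(1 - 0.541²) = 1.189
v = 0.541 × 3×10⁸ = 1.623×10⁸ m/s
p = γmv = 1.189 × 4.7 × 1.623×10⁸ = 9.070×10⁸ kg·m/s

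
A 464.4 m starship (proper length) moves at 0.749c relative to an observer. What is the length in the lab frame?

Proper length L₀ = 464.4 m
γ = 1/√(1 - 0.749²) = 1.5093
L = L₀/γ = 464.4/1.5093 = 307.7 m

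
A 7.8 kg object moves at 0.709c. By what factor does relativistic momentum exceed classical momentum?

p_rel = γmv, p_class = mv
Ratio = γ = 1/√(1 - 0.709²) = 1.418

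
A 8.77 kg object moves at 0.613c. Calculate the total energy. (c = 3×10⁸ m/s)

γ = 1/√(1 - 0.613²) = 1.2657
mc² = 8.77 × (3×10⁸)² = 7.893×10¹⁷ J
E = γmc² = 1.2657 × 7.893×10¹⁷ = 9.990×10¹⁷ J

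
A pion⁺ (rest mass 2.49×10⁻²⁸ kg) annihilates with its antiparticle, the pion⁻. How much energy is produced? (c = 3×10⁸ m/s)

Both particles have the same rest mass, so total mass = 2m
E = 2m·c² = 2 × 2.49×10⁻²⁸ × (3×10⁸)²
= 2 × 2.49×10⁻²⁸ × 9×10¹⁶
= 4.482×10⁻¹¹ J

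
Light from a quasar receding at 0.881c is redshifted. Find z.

β = 0.881
(1+β)/(1-β) = 1.881/0.119 = 15.81
√(15.81) = 3.976
z = 3.976 - 1 = 2.976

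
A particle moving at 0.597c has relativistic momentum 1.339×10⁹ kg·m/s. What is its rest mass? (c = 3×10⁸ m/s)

γ = 1/√(1 - 0.597²) = 1.2465
v = 0.597 × 3×10⁸ = 1.791×10⁸ m/s
m = p/(γv) = 1.339×10⁹/(1.2465 × 1.791×10⁸) = 5.998 kg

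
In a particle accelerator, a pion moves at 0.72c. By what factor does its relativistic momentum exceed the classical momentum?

p_rel = γmv, p_class = mv
Ratio = γ = 1/√(1 - 0.72²)
= 1/√(0.4816) = 1.441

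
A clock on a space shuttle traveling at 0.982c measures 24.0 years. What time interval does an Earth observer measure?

Proper time Δt₀ = 24.0 years
γ = 1/√(1 - 0.982²) = 5.294
Δt = γΔt₀ = 5.294 × 24.0 = 127.1 years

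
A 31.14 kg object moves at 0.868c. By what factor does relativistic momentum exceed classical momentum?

p_rel = γmv, p_class = mv
Ratio = γ = 1/√(1 - 0.868²) = 2.014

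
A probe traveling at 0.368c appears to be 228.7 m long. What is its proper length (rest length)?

Contracted length L = 228.7 m
γ = 1/√(1 - 0.368²) = 1.0755
L₀ = γL = 1.0755 × 228.7 = 246.0 m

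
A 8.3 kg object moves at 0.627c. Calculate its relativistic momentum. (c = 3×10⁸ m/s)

γ = 1/√(1 - 0.627²) = 1.2837
v = 0.627 × 3×10⁸ = 1.881×10⁸ m/s
p = γmv = 1.2837 × 8.3 × 1.881×10⁸ = 2.004×10⁹ kg·m/s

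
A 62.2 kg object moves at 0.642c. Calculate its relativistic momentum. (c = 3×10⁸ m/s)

γ = 1/√(1 - 0.642²) = 1.304
v = 0.642 × 3×10⁸ = 1.926×10⁸ m/s
p = γmv = 1.304 × 62.2 × 1.926×10⁸ = 1.562×10¹⁰ kg·m/s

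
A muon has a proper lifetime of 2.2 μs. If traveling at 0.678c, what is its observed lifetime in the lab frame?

Proper lifetime τ₀ = 2.2 μs
γ = 1/√(1 - 0.678²) = 1.3604
τ = γτ₀ = 1.3604 × 2.2 μs = 2.993 μs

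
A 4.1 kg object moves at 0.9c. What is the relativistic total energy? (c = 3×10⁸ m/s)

γ = 1/√(1 - 0.9²) = 2.294
mc² = 4.1 × (3×10⁸)² = 3.690×10¹⁷ J
E = γmc² = 2.294 × 3.690×10¹⁷ = 8.465×10¹⁷ J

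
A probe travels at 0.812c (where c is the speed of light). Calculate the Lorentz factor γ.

v/c = 0.812, so (v/c)² = 0.659344
1 - (v/c)² = 0.340656
γ = 1/√(0.340656) = 1.713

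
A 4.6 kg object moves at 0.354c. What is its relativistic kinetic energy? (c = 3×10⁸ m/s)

γ = 1/√(1 - 0.354²) = 1.069238
γ - 1 = 0.069238
KE = (γ-1)mc² = 0.069238 × 4.6 × (3×10⁸)² = 2.866×10¹⁶ J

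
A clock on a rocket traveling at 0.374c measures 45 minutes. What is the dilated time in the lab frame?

Proper time Δt₀ = 45 minutes
γ = 1/√(1 - 0.374²) = 1.0783
Δt = γΔt₀ = 1.0783 × 45 = 48.52 minutes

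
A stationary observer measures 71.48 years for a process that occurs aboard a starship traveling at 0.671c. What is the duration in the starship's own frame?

Dilated time Δt = 71.48 years
γ = 1/√(1 - 0.671²) = 1.3487
Δt₀ = Δt/γ = 71.48/1.3487 = 53.00 years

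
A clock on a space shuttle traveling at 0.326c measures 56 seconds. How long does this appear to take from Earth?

Proper time Δt₀ = 56 seconds
γ = 1/√(1 - 0.326²) = 1.0578
Δt = γΔt₀ = 1.0578 × 56 = 59.24 seconds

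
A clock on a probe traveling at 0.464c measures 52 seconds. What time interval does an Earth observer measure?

Proper time Δt₀ = 52 seconds
γ = 1/√(1 - 0.464²) = 1.1289
Δt = γΔt₀ = 1.1289 × 52 = 58.70 seconds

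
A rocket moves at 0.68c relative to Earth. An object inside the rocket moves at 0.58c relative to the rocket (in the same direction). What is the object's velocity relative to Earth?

u = (u' + v)/(1 + u'v/c²)
Numerator: 0.58 + 0.68 = 1.26
Denominator: 1 + 0.3944 = 1.3944
u = 1.26/1.3944 = 0.9036c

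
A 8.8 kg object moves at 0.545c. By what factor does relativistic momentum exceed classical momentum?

p_rel = γmv, p_class = mv
Ratio = γ = 1/√(1 - 0.545²) = 1.193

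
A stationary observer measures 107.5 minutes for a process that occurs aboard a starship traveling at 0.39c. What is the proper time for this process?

Dilated time Δt = 107.5 minutes
γ = 1/√(1 - 0.39²) = 1.086
Δt₀ = Δt/γ = 107.5/1.086 = 98.99 minutes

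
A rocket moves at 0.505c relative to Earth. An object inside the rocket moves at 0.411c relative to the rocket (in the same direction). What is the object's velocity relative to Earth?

u = (u' + v)/(1 + u'v/c²)
Numerator: 0.411 + 0.505 = 0.916
Denominator: 1 + 0.207555 = 1.207555
u = 0.916/1.207555 = 0.7586c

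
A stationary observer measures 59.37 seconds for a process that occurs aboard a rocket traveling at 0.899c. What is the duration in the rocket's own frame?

Dilated time Δt = 59.37 seconds
γ = 1/√(1 - 0.899²) = 2.2834
Δt₀ = Δt/γ = 59.37/2.2834 = 26.00 seconds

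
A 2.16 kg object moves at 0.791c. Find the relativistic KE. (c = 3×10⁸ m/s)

γ = 1/√(1 - 0.791²) = 1.6345
γ - 1 = 0.6345
KE = (γ-1)mc² = 0.6345 × 2.16 × (3×10⁸)² = 1.233×10¹⁷ J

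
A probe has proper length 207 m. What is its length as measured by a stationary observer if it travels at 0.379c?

Proper length L₀ = 207 m
γ = 1/√(1 - 0.379²) = 1.0806
L = L₀/γ = 207/1.0806 = 191.6 m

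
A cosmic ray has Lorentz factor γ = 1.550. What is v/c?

From γ = 1/√(1 - v²/c²):
1/γ² = 1/1.550² = 0.41623
v²/c² = 1 - 0.41623 = 0.58377
v/c = √(0.58377) = 0.7640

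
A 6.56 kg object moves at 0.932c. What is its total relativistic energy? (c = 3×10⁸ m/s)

γ = 1/√(1 - 0.932²) = 2.759
mc² = 6.56 × (3×10⁸)² = 5.904×10¹⁷ J
E = γmc² = 2.759 × 5.904×10¹⁷ = 1.629×10¹⁸ J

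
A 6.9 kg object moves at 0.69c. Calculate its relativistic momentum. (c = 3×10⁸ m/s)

γ = 1/√(1 - 0.69²) = 1.3816
v = 0.69 × 3×10⁸ = 2.070×10⁸ m/s
p = γmv = 1.3816 × 6.9 × 2.070×10⁸ = 1.973×10⁹ kg·m/s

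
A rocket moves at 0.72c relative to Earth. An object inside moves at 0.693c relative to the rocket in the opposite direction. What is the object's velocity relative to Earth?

Object's velocity in rocket frame is u' = -0.693c
u = (u' + v)/(1 + u'v/c²) = (v - 0.693)/(1 - 0.693·v/c²)
Numerator: 0.72 - 0.693 = 0.027
Denominator: 1 - 0.49896 = 0.50104
u = 0.027/0.50104 = 0.05389c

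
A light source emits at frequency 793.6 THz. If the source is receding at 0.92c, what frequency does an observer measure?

β = v/c = 0.92
(1-β)/(1+β) = 0.08/1.92 = 0.04167
Doppler factor = √(0.04167) = 0.2041
f_obs = 793.6 × 0.2041 = 162.0 THz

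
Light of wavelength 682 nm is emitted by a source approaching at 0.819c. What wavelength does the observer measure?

β = 0.819
Wavelength Doppler factor = √(0.181/1.819) = √(0.099505) = 0.3154
λ_obs = 682 × 0.3154 = 215.1 nm (blueshift)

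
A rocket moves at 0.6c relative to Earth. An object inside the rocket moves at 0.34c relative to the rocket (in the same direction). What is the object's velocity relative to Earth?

u = (u' + v)/(1 + u'v/c²)
Numerator: 0.34 + 0.6 = 0.94
Denominator: 1 + 0.204 = 1.204
u = 0.94/1.204 = 0.7807c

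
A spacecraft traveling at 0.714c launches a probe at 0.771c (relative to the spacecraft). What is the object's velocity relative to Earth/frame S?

u = (u' + v)/(1 + u'v/c²)
Numerator: 0.771 + 0.714 = 1.485
Denominator: 1 + 0.550494 = 1.550494
u = 1.485/1.550494 = 0.9578c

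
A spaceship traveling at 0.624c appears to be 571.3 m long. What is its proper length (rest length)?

Contracted length L = 571.3 m
γ = 1/√(1 - 0.624²) = 1.2797
L₀ = γL = 1.2797 × 571.3 = 731.1 m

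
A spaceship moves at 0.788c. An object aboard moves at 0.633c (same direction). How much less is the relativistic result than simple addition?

Classical: u' + v = 0.633 + 0.788 = 1.421c
Relativistic: u = (0.633 + 0.788)/(1 + 0.498804) = 1.421/1.498804 = 0.9481c
Difference: 1.421 - 0.9481 = 0.4729c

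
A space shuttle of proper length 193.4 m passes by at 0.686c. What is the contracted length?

Proper length L₀ = 193.4 m
γ = 1/√(1 - 0.686²) = 1.3744
L = L₀/γ = 193.4/1.3744 = 140.7 m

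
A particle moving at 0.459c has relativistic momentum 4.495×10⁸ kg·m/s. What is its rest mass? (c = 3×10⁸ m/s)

γ = 1/√(1 - 0.459²) = 1.1256
v = 0.459 × 3×10⁸ = 1.377×10⁸ m/s
m = p/(γv) = 4.495×10⁸/(1.1256 × 1.377×10⁸) = 2.900 kg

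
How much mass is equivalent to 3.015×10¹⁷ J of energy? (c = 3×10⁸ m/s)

From E = mc², we get m = E/c²
c² = (3×10⁸)² = 9×10¹⁶ m²/s²
m = 3.015×10¹⁷ / 9×10¹⁶ = 3.350 kg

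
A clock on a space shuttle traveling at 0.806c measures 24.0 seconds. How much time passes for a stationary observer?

Proper time Δt₀ = 24.0 seconds
γ = 1/√(1 - 0.806²) = 1.6894
Δt = γΔt₀ = 1.6894 × 24.0 = 40.55 seconds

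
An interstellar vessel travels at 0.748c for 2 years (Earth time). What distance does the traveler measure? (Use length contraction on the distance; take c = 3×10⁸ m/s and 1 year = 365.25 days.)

Earth distance: d = v × t = 0.748c × 2 yr = 1.4163×10¹⁶ m
γ = 1.5067
d' = d/γ = 1.4163×10¹⁶/1.5067 = 9.400×10¹⁵ m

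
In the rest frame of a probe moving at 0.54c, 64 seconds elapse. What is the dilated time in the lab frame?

Proper time Δt₀ = 64 seconds
γ = 1/√(1 - 0.54²) = 1.1881
Δt = γΔt₀ = 1.1881 × 64 = 76.04 seconds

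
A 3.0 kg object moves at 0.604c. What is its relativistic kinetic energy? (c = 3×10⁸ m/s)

γ = 1/√(1 - 0.604²) = 1.25473
γ - 1 = 0.25473
KE = (γ-1)mc² = 0.25473 × 3.0 × (3×10⁸)² = 6.878×10¹⁶ J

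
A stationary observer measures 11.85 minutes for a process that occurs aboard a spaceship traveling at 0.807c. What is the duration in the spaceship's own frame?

Dilated time Δt = 11.85 minutes
γ = 1/√(1 - 0.807²) = 1.6933
Δt₀ = Δt/γ = 11.85/1.6933 = 6.998 minutes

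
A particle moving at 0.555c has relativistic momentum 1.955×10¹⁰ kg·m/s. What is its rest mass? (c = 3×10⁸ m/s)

γ = 1/√(1 - 0.555²) = 1.20214
v = 0.555 × 3×10⁸ = 1.665×10⁸ m/s
m = p/(γv) = 1.955×10¹⁰/(1.20214 × 1.665×10⁸) = 97.67 kg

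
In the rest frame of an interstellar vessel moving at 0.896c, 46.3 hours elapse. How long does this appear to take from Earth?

Proper time Δt₀ = 46.3 hours
γ = 1/√(1 - 0.896²) = 2.252
Δt = γΔt₀ = 2.252 × 46.3 = 104.3 hours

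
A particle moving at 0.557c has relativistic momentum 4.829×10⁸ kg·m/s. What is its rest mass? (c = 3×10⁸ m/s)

γ = 1/√(1 - 0.557²) = 1.204
v = 0.557 × 3×10⁸ = 1.671×10⁸ m/s
m = p/(γv) = 4.829×10⁸/(1.204 × 1.671×10⁸) = 2.400 kg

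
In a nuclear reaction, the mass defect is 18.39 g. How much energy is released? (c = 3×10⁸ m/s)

Convert mass defect: Δm = 18.39 g = 0.01839 kg
E = Δm·c² = 0.01839 × (3×10⁸)²
= 0.01839 × 9×10¹⁶ = 1.655×10¹⁵ J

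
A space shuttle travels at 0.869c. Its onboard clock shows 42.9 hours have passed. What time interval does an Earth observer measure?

Proper time Δt₀ = 42.9 hours
γ = 1/√(1 - 0.869²) = 2.021
Δt = γΔt₀ = 2.021 × 42.9 = 86.70 hours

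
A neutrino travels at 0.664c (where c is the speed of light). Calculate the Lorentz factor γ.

v/c = 0.664, so (v/c)² = 0.440896
1 - (v/c)² = 0.559104
γ = 1/√(0.559104) = 1.337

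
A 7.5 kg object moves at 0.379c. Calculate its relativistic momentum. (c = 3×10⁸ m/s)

γ = 1/√(1 - 0.379²) = 1.0806
v = 0.379 × 3×10⁸ = 1.137×10⁸ m/s
p = γmv = 1.0806 × 7.5 × 1.137×10⁸ = 9.215×10⁸ kg·m/s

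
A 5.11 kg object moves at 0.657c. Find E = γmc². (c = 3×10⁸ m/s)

γ = 1/√(1 - 0.657²) = 1.32645
mc² = 5.11 × (3×10⁸)² = 4.599×10¹⁷ J
E = γmc² = 1.32645 × 4.599×10¹⁷ = 6.100×10¹⁷ J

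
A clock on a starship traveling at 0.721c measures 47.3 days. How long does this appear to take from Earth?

Proper time Δt₀ = 47.3 days
γ = 1/√(1 - 0.721²) = 1.4431
Δt = γΔt₀ = 1.4431 × 47.3 = 68.26 days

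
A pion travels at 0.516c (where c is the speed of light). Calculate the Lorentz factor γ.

v/c = 0.516, so (v/c)² = 0.266256
1 - (v/c)² = 0.733744
γ = 1/√(0.733744) = 1.167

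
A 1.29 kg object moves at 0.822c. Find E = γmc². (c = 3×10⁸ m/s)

γ = 1/√(1 - 0.822²) = 1.756
mc² = 1.29 × (3×10⁸)² = 1.161×10¹⁷ J
E = γmc² = 1.756 × 1.161×10¹⁷ = 2.039×10¹⁷ J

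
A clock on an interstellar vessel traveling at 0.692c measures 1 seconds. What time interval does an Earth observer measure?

Proper time Δt₀ = 1 seconds
γ = 1/√(1 - 0.692²) = 1.385
Δt = γΔt₀ = 1.385 × 1 = 1.385 seconds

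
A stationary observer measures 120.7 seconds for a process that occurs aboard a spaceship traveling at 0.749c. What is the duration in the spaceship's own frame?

Dilated time Δt = 120.7 seconds
γ = 1/√(1 - 0.749²) = 1.5093
Δt₀ = Δt/γ = 120.7/1.5093 = 79.97 seconds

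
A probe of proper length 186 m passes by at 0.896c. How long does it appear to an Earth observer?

Proper length L₀ = 186 m
γ = 1/√(1 - 0.896²) = 2.252
L = L₀/γ = 186/2.252 = 82.59 m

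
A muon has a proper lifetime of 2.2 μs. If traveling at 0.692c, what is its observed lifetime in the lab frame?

Proper lifetime τ₀ = 2.2 μs
γ = 1/√(1 - 0.692²) = 1.38524
τ = γτ₀ = 1.38524 × 2.2 μs = 3.048 μs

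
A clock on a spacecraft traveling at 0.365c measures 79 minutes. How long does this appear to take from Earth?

Proper time Δt₀ = 79 minutes
γ = 1/√(1 - 0.365²) = 1.074
Δt = γΔt₀ = 1.074 × 79 = 84.85 minutes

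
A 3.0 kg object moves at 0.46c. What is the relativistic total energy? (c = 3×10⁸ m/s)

γ = 1/√(1 - 0.46²) = 1.1262
mc² = 3.0 × (3×10⁸)² = 2.700×10¹⁷ J
E = γmc² = 1.1262 × 2.700×10¹⁷ = 3.041×10¹⁷ J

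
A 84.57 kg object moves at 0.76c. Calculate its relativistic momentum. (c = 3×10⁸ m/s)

γ = 1/√(1 - 0.76²) = 1.539
v = 0.76 × 3×10⁸ = 2.280×10⁸ m/s
p = γmv = 1.539 × 84.57 × 2.280×10⁸ = 2.967×10¹⁰ kg·m/s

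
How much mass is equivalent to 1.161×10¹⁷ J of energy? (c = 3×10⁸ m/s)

From E = mc², we get m = E/c²
c² = (3×10⁸)² = 9×10¹⁶ m²/s²
m = 1.161×10¹⁷ / 9×10¹⁶ = 1.290 kg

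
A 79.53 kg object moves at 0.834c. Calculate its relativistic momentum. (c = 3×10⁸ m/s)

γ = 1/√(1 - 0.834²) = 1.812
v = 0.834 × 3×10⁸ = 2.502×10⁸ m/s
p = γmv = 1.812 × 79.53 × 2.502×10⁸ = 3.606×10¹⁰ kg·m/s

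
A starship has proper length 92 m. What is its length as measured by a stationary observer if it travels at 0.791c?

Proper length L₀ = 92 m
γ = 1/√(1 - 0.791²) = 1.6345
L = L₀/γ = 92/1.6345 = 56.29 m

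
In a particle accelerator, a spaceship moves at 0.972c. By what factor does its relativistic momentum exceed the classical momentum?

p_rel = γmv, p_class = mv
Ratio = γ = 1/√(1 - 0.972²)
= 1/√(0.055216) = 4.256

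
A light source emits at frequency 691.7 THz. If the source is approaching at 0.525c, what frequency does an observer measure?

β = v/c = 0.525
(1+β)/(1-β) = 1.525/0.475 = 3.2105
Doppler factor = √(3.2105) = 1.7918
f_obs = 691.7 × 1.7918 = 1239 THz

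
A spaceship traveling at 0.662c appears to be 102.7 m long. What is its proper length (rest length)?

Contracted length L = 102.7 m
γ = 1/√(1 - 0.662²) = 1.334
L₀ = γL = 1.334 × 102.7 = 137.0 m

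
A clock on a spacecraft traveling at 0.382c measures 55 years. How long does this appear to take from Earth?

Proper time Δt₀ = 55 years
γ = 1/√(1 - 0.382²) = 1.082
Δt = γΔt₀ = 1.082 × 55 = 59.51 years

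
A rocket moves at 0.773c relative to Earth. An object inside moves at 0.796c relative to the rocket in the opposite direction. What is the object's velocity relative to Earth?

Object's velocity in rocket frame is u' = -0.796c
u = (u' + v)/(1 + u'v/c²) = (v - 0.796)/(1 - 0.796·v/c²)
Numerator: 0.773 - 0.796 = -0.023
Denominator: 1 - 0.615308 = 0.384692
u = -0.023/0.384692 = -0.05979c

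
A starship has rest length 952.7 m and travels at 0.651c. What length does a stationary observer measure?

Proper length L₀ = 952.7 m
γ = 1/√(1 - 0.651²) = 1.3174
L = L₀/γ = 952.7/1.3174 = 723.2 m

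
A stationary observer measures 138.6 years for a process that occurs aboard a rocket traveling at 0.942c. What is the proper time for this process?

Dilated time Δt = 138.6 years
γ = 1/√(1 - 0.942²) = 2.9796
Δt₀ = Δt/γ = 138.6/2.9796 = 46.52 years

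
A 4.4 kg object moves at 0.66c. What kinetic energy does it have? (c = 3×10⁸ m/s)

γ = 1/√(1 - 0.66²) = 1.3311
γ - 1 = 0.3311
KE = (γ-1)mc² = 0.3311 × 4.4 × (3×10⁸)² = 1.311×10¹⁷ J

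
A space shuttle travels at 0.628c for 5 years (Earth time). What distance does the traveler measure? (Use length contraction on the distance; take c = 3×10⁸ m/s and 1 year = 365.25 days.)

Earth distance: d = v × t = 0.628c × 5 yr = 2.9727×10¹⁶ m
γ = 1.2850
d' = d/γ = 2.9727×10¹⁶/1.2850 = 2.313×10¹⁶ m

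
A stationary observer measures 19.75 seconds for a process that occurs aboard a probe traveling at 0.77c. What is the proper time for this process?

Dilated time Δt = 19.75 seconds
γ = 1/√(1 - 0.77²) = 1.567
Δt₀ = Δt/γ = 19.75/1.567 = 12.60 seconds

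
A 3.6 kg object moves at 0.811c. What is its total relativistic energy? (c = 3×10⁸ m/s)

γ = 1/√(1 - 0.811²) = 1.7093
mc² = 3.6 × (3×10⁸)² = 3.240×10¹⁷ J
E = γmc² = 1.7093 × 3.240×10¹⁷ = 5.538×10¹⁷ J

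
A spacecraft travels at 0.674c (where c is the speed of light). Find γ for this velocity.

v/c = 0.674, so (v/c)² = 0.454276
1 - (v/c)² = 0.545724
γ = 1/√(0.545724) = 1.354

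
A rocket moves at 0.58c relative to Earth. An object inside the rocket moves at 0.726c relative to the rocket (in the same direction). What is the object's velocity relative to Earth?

u = (u' + v)/(1 + u'v/c²)
Numerator: 0.726 + 0.58 = 1.306
Denominator: 1 + 0.42108 = 1.42108
u = 1.306/1.42108 = 0.9190c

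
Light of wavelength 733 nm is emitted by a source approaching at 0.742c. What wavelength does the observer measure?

β = 0.742
Wavelength Doppler factor = √(0.258/1.742) = √(0.1481) = 0.3848
λ_obs = 733 × 0.3848 = 282.1 nm (blueshift)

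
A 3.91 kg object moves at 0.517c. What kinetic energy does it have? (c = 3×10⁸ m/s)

γ = 1/√(1 - 0.517²) = 1.168244
γ - 1 = 0.168244
KE = (γ-1)mc² = 0.168244 × 3.91 × (3×10⁸)² = 5.921×10¹⁶ J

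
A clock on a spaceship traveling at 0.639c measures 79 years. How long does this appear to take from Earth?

Proper time Δt₀ = 79 years
γ = 1/√(1 - 0.639²) = 1.300
Δt = γΔt₀ = 1.300 × 79 = 102.7 years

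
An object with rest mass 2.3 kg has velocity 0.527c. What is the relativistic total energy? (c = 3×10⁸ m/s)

γ = 1/√(1 - 0.527²) = 1.177
mc² = 2.3 × (3×10⁸)² = 2.070×10¹⁷ J
E = γmc² = 1.177 × 2.070×10¹⁷ = 2.436×10¹⁷ J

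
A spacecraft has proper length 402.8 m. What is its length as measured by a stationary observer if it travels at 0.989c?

Proper length L₀ = 402.8 m
γ = 1/√(1 - 0.989²) = 6.761
L = L₀/γ = 402.8/6.761 = 59.58 m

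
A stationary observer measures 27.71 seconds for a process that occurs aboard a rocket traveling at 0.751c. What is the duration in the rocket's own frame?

Dilated time Δt = 27.71 seconds
γ = 1/√(1 - 0.751²) = 1.514
Δt₀ = Δt/γ = 27.71/1.514 = 18.30 seconds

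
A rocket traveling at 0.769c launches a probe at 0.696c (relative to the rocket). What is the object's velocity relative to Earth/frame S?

u = (u' + v)/(1 + u'v/c²)
Numerator: 0.696 + 0.769 = 1.465
Denominator: 1 + 0.535224 = 1.535224
u = 1.465/1.535224 = 0.9543c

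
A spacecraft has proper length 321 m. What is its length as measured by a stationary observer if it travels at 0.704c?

Proper length L₀ = 321 m
γ = 1/√(1 - 0.704²) = 1.408
L = L₀/γ = 321/1.408 = 228.0 m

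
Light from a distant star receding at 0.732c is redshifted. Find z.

β = 0.732
(1+β)/(1-β) = 1.732/0.268 = 6.463
√(6.463) = 2.542
z = 2.542 - 1 = 1.542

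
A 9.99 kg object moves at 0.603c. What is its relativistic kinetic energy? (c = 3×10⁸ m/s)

γ = 1/√(1 - 0.603²) = 1.25354
γ - 1 = 0.25354
KE = (γ-1)mc² = 0.25354 × 9.99 × (3×10⁸)² = 2.280×10¹⁷ J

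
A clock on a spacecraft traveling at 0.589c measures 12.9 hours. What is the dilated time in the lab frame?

Proper time Δt₀ = 12.9 hours
γ = 1/√(1 - 0.589²) = 1.237
Δt = γΔt₀ = 1.237 × 12.9 = 15.96 hours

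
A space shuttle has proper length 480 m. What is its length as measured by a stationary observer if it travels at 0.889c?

Proper length L₀ = 480 m
γ = 1/√(1 - 0.889²) = 2.184
L = L₀/γ = 480/2.184 = 219.8 m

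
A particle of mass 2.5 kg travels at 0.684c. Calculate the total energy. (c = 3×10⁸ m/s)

γ = 1/√(1 - 0.684²) = 1.3708
mc² = 2.5 × (3×10⁸)² = 2.250×10¹⁷ J
E = γmc² = 1.3708 × 2.250×10¹⁷ = 3.084×10¹⁷ J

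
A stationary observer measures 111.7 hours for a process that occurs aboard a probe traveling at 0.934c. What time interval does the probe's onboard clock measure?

Dilated time Δt = 111.7 hours
γ = 1/√(1 - 0.934²) = 2.799
Δt₀ = Δt/γ = 111.7/2.799 = 39.91 hours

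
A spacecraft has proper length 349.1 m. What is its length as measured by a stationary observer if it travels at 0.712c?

Proper length L₀ = 349.1 m
γ = 1/√(1 - 0.712²) = 1.4241
L = L₀/γ = 349.1/1.4241 = 245.1 m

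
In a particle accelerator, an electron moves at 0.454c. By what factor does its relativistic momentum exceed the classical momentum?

p_rel = γmv, p_class = mv
Ratio = γ = 1/√(1 - 0.454²)
= 1/√(0.793884) = 1.122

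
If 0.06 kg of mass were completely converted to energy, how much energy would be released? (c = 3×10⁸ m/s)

Using E = mc²:
c² = (3×10⁸)² = 9×10¹⁶ m²/s²
E = 0.06 × 9×10¹⁶ = 5.400×10¹⁵ J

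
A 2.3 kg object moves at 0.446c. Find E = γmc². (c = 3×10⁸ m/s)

γ = 1/√(1 - 0.446²) = 1.1173
mc² = 2.3 × (3×10⁸)² = 2.070×10¹⁷ J
E = γmc² = 1.1173 × 2.070×10¹⁷ = 2.313×10¹⁷ J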